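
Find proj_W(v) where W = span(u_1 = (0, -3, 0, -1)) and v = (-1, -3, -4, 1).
proj_W(v) = (0, -12/5, 0, -4/5)

Set up U = [u_1 | ... | u_1] ∈ R^(4×1). The projector onto W = col(U) is P = U (U^T U)^(-1) U^T.
Compute U^T U =
  [10],
and U^T v = (8).
Solve U^T U · c = U^T v for the coefficients: c = (4/5). The projection is proj_W(v) = U c.
Check: (v - proj_W(v)) · u_1 = 0  (should be 0).
Result: proj_W(v) = (0, -12/5, 0, -4/5).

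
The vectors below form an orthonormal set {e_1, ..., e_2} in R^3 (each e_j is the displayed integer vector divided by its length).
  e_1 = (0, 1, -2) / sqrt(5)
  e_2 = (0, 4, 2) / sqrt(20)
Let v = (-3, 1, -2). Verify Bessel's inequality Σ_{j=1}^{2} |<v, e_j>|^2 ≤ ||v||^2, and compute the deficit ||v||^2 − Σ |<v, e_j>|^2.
Σ |<v, e_j>|^2 = 5; ||v||^2 = 14; deficit = 9

Write each e_j = u_j / sqrt(<u_j, u_j>) where u_j is the displayed integer vector. Then <v, e_j> = <v, u_j> / sqrt(<u_j, u_j>), so |<v, e_j>|^2 = <v, u_j>^2 / <u_j, u_j>.
Coefficients: <v, e_1> = 5/sqrt(5), <v, e_2> = 0/sqrt(20).
Square and sum: Σ |<v, e_j>|^2 = 5.
Compute ||v||^2 = v·v = 14.
Deficit = 14 − 5 = 9 ≥ 0, confirming Bessel's inequality. (The deficit equals ||v − Σ <v,e_j> e_j||^2, the squared distance from v to span{e_j}.)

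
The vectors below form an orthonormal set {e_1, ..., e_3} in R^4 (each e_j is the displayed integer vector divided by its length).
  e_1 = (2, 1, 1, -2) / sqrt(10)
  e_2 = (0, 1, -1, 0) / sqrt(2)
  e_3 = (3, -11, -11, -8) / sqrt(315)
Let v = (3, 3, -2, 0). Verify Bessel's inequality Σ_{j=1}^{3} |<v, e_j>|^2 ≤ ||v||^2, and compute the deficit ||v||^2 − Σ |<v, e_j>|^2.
Σ |<v, e_j>|^2 = 1097/63; ||v||^2 = 22; deficit = 289/63

Write each e_j = u_j / sqrt(<u_j, u_j>) where u_j is the displayed integer vector. Then <v, e_j> = <v, u_j> / sqrt(<u_j, u_j>), so |<v, e_j>|^2 = <v, u_j>^2 / <u_j, u_j>.
Coefficients: <v, e_1> = 7/sqrt(10), <v, e_2> = 5/sqrt(2), <v, e_3> = -2/sqrt(315).
Square and sum: Σ |<v, e_j>|^2 = 1097/63.
Compute ||v||^2 = v·v = 22.
Deficit = 22 − 1097/63 = 289/63 ≥ 0, confirming Bessel's inequality. (The deficit equals ||v − Σ <v,e_j> e_j||^2, the squared distance from v to span{e_j}.)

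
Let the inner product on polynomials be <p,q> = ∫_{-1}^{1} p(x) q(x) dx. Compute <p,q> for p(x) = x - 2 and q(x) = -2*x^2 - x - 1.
<p,q> = 6

Expand the product: p(x)·q(x) = -2*x^3 + 3*x^2 + x + 2.
∫_{-1}^{1} of each monomial x^k gives [2/(k+1) if k even, 0 if k odd]. Integrating term-by-term (or equivalently evaluating the antiderivative F(x) = -x^4/2 + x^3 + x^2/2 + 2*x at the endpoints):
  F(1) − F(−1) = 3 − (-3) = 6.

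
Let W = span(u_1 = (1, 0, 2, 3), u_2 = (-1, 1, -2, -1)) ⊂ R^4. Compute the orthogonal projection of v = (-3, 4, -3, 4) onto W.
proj_W(v) = (-57/34, 75/17, -57/17, 129/34)

Set up U = [u_1 | ... | u_2] ∈ R^(4×2). The projector onto W = col(U) is P = U (U^T U)^(-1) U^T.
Compute U^T U =
  [14, -8]
  [-8, 7],
and U^T v = (3, 9).
Solve U^T U · c = U^T v for the coefficients: c = (93/34, 75/17). The projection is proj_W(v) = U c.
Check: (v - proj_W(v)) · u_1 = 0  (should be 0).
Check: (v - proj_W(v)) · u_2 = 0  (should be 0).
Result: proj_W(v) = (-57/34, 75/17, -57/17, 129/34).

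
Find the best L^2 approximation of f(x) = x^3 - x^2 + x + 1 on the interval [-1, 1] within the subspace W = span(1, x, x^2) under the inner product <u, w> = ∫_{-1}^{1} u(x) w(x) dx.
g(x) = -x^2 + 8*x/5 + 1

The best approximation g ∈ W is the orthogonal projection of f onto W. Writing g = a_0 + a_1 x + a_2 x^2, the coefficients solve the normal equations G · a = b where
  G_{ij} = <φ_i, φ_j> and b_i = <f, φ_i>, with φ_0 = 1, φ_1 = x, φ_2 = x^2.
G =
  [2, 0, 2/3]
  [0, 2/3, 0]
  [2/3, 0, 2/5],
b = (4/3, 16/15, 4/15).
Solving gives a_0 = 1, a_1 = 8/5, a_2 = -1, so
  g(x) = -x^2 + 8*x/5 + 1.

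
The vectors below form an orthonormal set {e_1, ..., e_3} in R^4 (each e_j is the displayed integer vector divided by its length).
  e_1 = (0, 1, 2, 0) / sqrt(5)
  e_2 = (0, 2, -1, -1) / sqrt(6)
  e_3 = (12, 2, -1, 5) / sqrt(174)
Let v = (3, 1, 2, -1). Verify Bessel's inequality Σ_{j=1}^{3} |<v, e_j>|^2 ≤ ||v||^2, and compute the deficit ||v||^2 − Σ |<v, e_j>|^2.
Σ |<v, e_j>|^2 = 310/29; ||v||^2 = 15; deficit = 125/29

Write each e_j = u_j / sqrt(<u_j, u_j>) where u_j is the displayed integer vector. Then <v, e_j> = <v, u_j> / sqrt(<u_j, u_j>), so |<v, e_j>|^2 = <v, u_j>^2 / <u_j, u_j>.
Coefficients: <v, e_1> = 5/sqrt(5), <v, e_2> = 1/sqrt(6), <v, e_3> = 31/sqrt(174).
Square and sum: Σ |<v, e_j>|^2 = 310/29.
Compute ||v||^2 = v·v = 15.
Deficit = 15 − 310/29 = 125/29 ≥ 0, confirming Bessel's inequality. (The deficit equals ||v − Σ <v,e_j> e_j||^2, the squared distance from v to span{e_j}.)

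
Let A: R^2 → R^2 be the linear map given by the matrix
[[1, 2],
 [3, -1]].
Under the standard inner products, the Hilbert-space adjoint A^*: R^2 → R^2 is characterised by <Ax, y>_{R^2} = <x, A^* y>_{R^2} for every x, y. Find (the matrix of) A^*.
A^* = A^T =
[[1, 3],
 [2, -1]]

For real matrices with standard dot products, the defining identity <Ax, y> = <x, A^* y> gives (Ax)^T y = x^T (A^*) y, i.e. x^T A^T y = x^T (A^*) y. Since this holds for all x, y, we must have A^* = A^T. Therefore
A^* =
[[1, 3],
 [2, -1]].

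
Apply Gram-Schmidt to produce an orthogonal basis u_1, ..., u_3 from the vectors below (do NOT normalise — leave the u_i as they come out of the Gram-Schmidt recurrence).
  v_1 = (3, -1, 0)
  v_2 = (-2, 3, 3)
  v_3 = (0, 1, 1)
Orthogonal basis:
  u_1 = (3, -1, 0)
  u_2 = (7/10, 21/10, 3)
  u_3 = (6/139, 18/139, -14/139)

Apply the Gram-Schmidt recurrence
  u_1 = v_1
  u_i = v_i − Σ_{j<i} ((v_i · u_j) / (u_j · u_j)) · u_j.

Step by step this gives:
  u_1 = (3, -1, 0)
  u_2 = (7/10, 21/10, 3)
  u_3 = (6/139, 18/139, -14/139)

Orthogonality check:
  u_2 · u_1 = 0 (should be 0)
  u_3 · u_1 = 0 (should be 0)
  u_3 · u_2 = 0 (should be 0)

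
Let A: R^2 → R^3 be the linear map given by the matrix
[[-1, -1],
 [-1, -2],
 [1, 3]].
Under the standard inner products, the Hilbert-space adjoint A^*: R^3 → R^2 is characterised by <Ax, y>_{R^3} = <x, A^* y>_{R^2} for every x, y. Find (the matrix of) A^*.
A^* = A^T =
[[-1, -1, 1],
 [-1, -2, 3]]

For real matrices with standard dot products, the defining identity <Ax, y> = <x, A^* y> gives (Ax)^T y = x^T (A^*) y, i.e. x^T A^T y = x^T (A^*) y. Since this holds for all x, y, we must have A^* = A^T. Therefore
A^* =
[[-1, -1, 1],
 [-1, -2, 3]].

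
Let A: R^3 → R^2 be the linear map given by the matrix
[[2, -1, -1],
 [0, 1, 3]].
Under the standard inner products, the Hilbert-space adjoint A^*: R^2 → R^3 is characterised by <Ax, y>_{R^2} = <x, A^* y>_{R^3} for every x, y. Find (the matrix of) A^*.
A^* = A^T =
[[2, 0],
 [-1, 1],
 [-1, 3]]

For real matrices with standard dot products, the defining identity <Ax, y> = <x, A^* y> gives (Ax)^T y = x^T (A^*) y, i.e. x^T A^T y = x^T (A^*) y. Since this holds for all x, y, we must have A^* = A^T. Therefore
A^* =
[[2, 0],
 [-1, 1],
 [-1, 3]].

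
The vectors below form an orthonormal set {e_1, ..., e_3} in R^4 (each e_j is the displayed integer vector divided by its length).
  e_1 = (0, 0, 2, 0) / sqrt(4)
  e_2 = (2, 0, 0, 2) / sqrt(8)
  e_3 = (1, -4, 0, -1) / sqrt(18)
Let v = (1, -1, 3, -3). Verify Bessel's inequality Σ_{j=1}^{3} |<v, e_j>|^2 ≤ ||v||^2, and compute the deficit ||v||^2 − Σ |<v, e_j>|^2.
Σ |<v, e_j>|^2 = 131/9; ||v||^2 = 20; deficit = 49/9

Write each e_j = u_j / sqrt(<u_j, u_j>) where u_j is the displayed integer vector. Then <v, e_j> = <v, u_j> / sqrt(<u_j, u_j>), so |<v, e_j>|^2 = <v, u_j>^2 / <u_j, u_j>.
Coefficients: <v, e_1> = 6/sqrt(4), <v, e_2> = -4/sqrt(8), <v, e_3> = 8/sqrt(18).
Square and sum: Σ |<v, e_j>|^2 = 131/9.
Compute ||v||^2 = v·v = 20.
Deficit = 20 − 131/9 = 49/9 ≥ 0, confirming Bessel's inequality. (The deficit equals ||v − Σ <v,e_j> e_j||^2, the squared distance from v to span{e_j}.)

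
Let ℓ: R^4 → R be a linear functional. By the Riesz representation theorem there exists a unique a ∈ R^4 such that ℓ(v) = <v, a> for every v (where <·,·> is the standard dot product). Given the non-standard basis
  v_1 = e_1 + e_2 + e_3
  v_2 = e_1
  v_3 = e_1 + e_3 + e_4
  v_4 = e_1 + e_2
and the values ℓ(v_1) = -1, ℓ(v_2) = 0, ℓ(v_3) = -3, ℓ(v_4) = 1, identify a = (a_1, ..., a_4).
a = (0, 1, -2, -1)

Write a = (a_1, ..., a_4) in the standard basis. For each basis vector v_i, ℓ(v_i) = <v_i, a> is a linear equation in the a_j's. Collect the n equations into a matrix system V a = ℓ, where row i of V is v_i (expressed in the standard basis). Since V is invertible (lower-triangular with 1s on the diagonal, up to permutation), solve by back-substitution:
  V =
[[1, 1, 1, 0],
 [1, 0, 0, 0],
 [1, 0, 1, 1],
 [1, 1, 0, 0]]
  V a = (-1, 0, -3, 1)
Solving gives a = (0, 1, -2, -1).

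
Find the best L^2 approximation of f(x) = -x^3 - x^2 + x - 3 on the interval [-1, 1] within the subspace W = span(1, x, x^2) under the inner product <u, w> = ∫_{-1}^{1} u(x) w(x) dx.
g(x) = -x^2 + 2*x/5 - 3

The best approximation g ∈ W is the orthogonal projection of f onto W. Writing g = a_0 + a_1 x + a_2 x^2, the coefficients solve the normal equations G · a = b where
  G_{ij} = <φ_i, φ_j> and b_i = <f, φ_i>, with φ_0 = 1, φ_1 = x, φ_2 = x^2.
G =
  [2, 0, 2/3]
  [0, 2/3, 0]
  [2/3, 0, 2/5],
b = (-20/3, 4/15, -12/5).
Solving gives a_0 = -3, a_1 = 2/5, a_2 = -1, so
  g(x) = -x^2 + 2*x/5 - 3.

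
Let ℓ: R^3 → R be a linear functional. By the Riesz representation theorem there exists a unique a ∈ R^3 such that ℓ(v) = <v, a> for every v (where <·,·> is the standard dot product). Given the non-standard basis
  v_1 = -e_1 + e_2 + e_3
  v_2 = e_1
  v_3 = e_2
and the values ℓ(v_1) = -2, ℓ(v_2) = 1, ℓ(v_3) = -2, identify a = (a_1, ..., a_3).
a = (1, -2, 1)

Write a = (a_1, ..., a_3) in the standard basis. For each basis vector v_i, ℓ(v_i) = <v_i, a> is a linear equation in the a_j's. Collect the n equations into a matrix system V a = ℓ, where row i of V is v_i (expressed in the standard basis). Since V is invertible (lower-triangular with 1s on the diagonal, up to permutation), solve by back-substitution:
  V =
[[-1, 1, 1],
 [1, 0, 0],
 [0, 1, 0]]
  V a = (-2, 1, -2)
Solving gives a = (1, -2, 1).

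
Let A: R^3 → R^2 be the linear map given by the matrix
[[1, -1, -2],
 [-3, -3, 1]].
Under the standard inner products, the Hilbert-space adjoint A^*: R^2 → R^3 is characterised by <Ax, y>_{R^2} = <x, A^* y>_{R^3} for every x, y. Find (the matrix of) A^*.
A^* = A^T =
[[1, -3],
 [-1, -3],
 [-2, 1]]

For real matrices with standard dot products, the defining identity <Ax, y> = <x, A^* y> gives (Ax)^T y = x^T (A^*) y, i.e. x^T A^T y = x^T (A^*) y. Since this holds for all x, y, we must have A^* = A^T. Therefore
A^* =
[[1, -3],
 [-1, -3],
 [-2, 1]].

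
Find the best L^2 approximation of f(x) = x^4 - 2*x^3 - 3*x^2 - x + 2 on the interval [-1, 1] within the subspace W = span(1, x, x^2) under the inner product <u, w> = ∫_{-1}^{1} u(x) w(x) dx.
g(x) = -15*x^2/7 - 11*x/5 + 67/35

The best approximation g ∈ W is the orthogonal projection of f onto W. Writing g = a_0 + a_1 x + a_2 x^2, the coefficients solve the normal equations G · a = b where
  G_{ij} = <φ_i, φ_j> and b_i = <f, φ_i>, with φ_0 = 1, φ_1 = x, φ_2 = x^2.
G =
  [2, 0, 2/3]
  [0, 2/3, 0]
  [2/3, 0, 2/5],
b = (12/5, -22/15, 44/105).
Solving gives a_0 = 67/35, a_1 = -11/5, a_2 = -15/7, so
  g(x) = -15*x^2/7 - 11*x/5 + 67/35.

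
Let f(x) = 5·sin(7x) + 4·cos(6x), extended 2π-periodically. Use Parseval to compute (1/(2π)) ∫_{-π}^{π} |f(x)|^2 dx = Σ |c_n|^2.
Σ |c_n|^2 = 41/2

Expand |f|^2 and use orthogonality of {sin(nx), cos(mx)} on [-π, π]:
  ∫_{-π}^{π} sin(nx)^2 dx = π, ∫ cos(mx)^2 dx = π, and cross terms integrate to 0.
So ∫_{-π}^{π} f(x)^2 dx = 5^2 · π + 4^2 · π = (25 + 16)π.
Divide by 2π: (25 + 16)/2 = 41/2.
By Parseval, this equals Σ |c_n|^2.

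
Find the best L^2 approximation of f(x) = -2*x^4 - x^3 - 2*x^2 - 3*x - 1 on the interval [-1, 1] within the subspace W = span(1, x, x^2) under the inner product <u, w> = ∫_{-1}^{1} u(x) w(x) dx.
g(x) = -26*x^2/7 - 18*x/5 - 29/35

The best approximation g ∈ W is the orthogonal projection of f onto W. Writing g = a_0 + a_1 x + a_2 x^2, the coefficients solve the normal equations G · a = b where
  G_{ij} = <φ_i, φ_j> and b_i = <f, φ_i>, with φ_0 = 1, φ_1 = x, φ_2 = x^2.
G =
  [2, 0, 2/3]
  [0, 2/3, 0]
  [2/3, 0, 2/5],
b = (-62/15, -12/5, -214/105).
Solving gives a_0 = -29/35, a_1 = -18/5, a_2 = -26/7, so
  g(x) = -26*x^2/7 - 18*x/5 - 29/35.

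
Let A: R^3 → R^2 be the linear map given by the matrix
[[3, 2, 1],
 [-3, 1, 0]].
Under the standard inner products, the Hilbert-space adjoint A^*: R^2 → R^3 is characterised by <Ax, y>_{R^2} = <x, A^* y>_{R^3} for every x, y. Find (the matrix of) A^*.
A^* = A^T =
[[3, -3],
 [2, 1],
 [1, 0]]

For real matrices with standard dot products, the defining identity <Ax, y> = <x, A^* y> gives (Ax)^T y = x^T (A^*) y, i.e. x^T A^T y = x^T (A^*) y. Since this holds for all x, y, we must have A^* = A^T. Therefore
A^* =
[[3, -3],
 [2, 1],
 [1, 0]].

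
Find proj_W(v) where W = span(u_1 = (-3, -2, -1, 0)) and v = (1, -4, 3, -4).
proj_W(v) = (-3/7, -2/7, -1/7, 0)

Set up U = [u_1 | ... | u_1] ∈ R^(4×1). The projector onto W = col(U) is P = U (U^T U)^(-1) U^T.
Compute U^T U =
  [14],
and U^T v = (2).
Solve U^T U · c = U^T v for the coefficients: c = (1/7). The projection is proj_W(v) = U c.
Check: (v - proj_W(v)) · u_1 = 0  (should be 0).
Result: proj_W(v) = (-3/7, -2/7, -1/7, 0).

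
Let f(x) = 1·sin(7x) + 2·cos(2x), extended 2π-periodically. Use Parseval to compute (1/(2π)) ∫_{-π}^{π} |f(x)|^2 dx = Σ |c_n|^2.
Σ |c_n|^2 = 5/2

Expand |f|^2 and use orthogonality of {sin(nx), cos(mx)} on [-π, π]:
  ∫_{-π}^{π} sin(nx)^2 dx = π, ∫ cos(mx)^2 dx = π, and cross terms integrate to 0.
So ∫_{-π}^{π} f(x)^2 dx = 1^2 · π + 2^2 · π = (1 + 4)π.
Divide by 2π: (1 + 4)/2 = 5/2.
By Parseval, this equals Σ |c_n|^2.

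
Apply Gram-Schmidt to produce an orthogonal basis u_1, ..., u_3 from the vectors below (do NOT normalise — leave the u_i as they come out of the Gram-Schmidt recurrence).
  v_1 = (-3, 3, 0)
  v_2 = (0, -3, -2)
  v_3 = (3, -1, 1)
Orthogonal basis:
  u_1 = (-3, 3, 0)
  u_2 = (-3/2, -3/2, -2)
  u_3 = (2/17, 2/17, -3/17)

Apply the Gram-Schmidt recurrence
  u_1 = v_1
  u_i = v_i − Σ_{j<i} ((v_i · u_j) / (u_j · u_j)) · u_j.

Step by step this gives:
  u_1 = (-3, 3, 0)
  u_2 = (-3/2, -3/2, -2)
  u_3 = (2/17, 2/17, -3/17)

Orthogonality check:
  u_2 · u_1 = 0 (should be 0)
  u_3 · u_1 = 0 (should be 0)
  u_3 · u_2 = 0 (should be 0)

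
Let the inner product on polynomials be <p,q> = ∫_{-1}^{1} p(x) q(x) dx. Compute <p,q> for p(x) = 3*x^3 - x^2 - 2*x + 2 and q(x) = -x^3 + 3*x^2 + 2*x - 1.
<p,q> = -6/7

Expand the product: p(x)·q(x) = -3*x^6 + 10*x^5 + 5*x^4 - 13*x^3 + 3*x^2 + 6*x - 2.
∫_{-1}^{1} of each monomial x^k gives [2/(k+1) if k even, 0 if k odd]. Integrating term-by-term (or equivalently evaluating the antiderivative F(x) = -3*x^7/7 + 5*x^6/3 + x^5 - 13*x^4/4 + x^3 + 3*x^2 - 2*x at the endpoints):
  F(1) − F(−1) = 83/84 − (155/84) = -6/7.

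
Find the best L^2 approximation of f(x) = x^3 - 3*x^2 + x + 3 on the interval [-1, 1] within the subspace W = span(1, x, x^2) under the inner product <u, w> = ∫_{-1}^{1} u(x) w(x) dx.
g(x) = -3*x^2 + 8*x/5 + 3

The best approximation g ∈ W is the orthogonal projection of f onto W. Writing g = a_0 + a_1 x + a_2 x^2, the coefficients solve the normal equations G · a = b where
  G_{ij} = <φ_i, φ_j> and b_i = <f, φ_i>, with φ_0 = 1, φ_1 = x, φ_2 = x^2.
G =
  [2, 0, 2/3]
  [0, 2/3, 0]
  [2/3, 0, 2/5],
b = (4, 16/15, 4/5).
Solving gives a_0 = 3, a_1 = 8/5, a_2 = -3, so
  g(x) = -3*x^2 + 8*x/5 + 3.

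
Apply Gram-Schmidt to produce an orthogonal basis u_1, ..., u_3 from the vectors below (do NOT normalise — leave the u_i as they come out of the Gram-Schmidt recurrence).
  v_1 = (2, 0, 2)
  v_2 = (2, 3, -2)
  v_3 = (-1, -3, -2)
Orthogonal basis:
  u_1 = (2, 0, 2)
  u_2 = (2, 3, -2)
  u_3 = (45/34, -30/17, -45/34)

Apply the Gram-Schmidt recurrence
  u_1 = v_1
  u_i = v_i − Σ_{j<i} ((v_i · u_j) / (u_j · u_j)) · u_j.

Step by step this gives:
  u_1 = (2, 0, 2)
  u_2 = (2, 3, -2)
  u_3 = (45/34, -30/17, -45/34)

Orthogonality check:
  u_2 · u_1 = 0 (should be 0)
  u_3 · u_1 = 0 (should be 0)
  u_3 · u_2 = 0 (should be 0)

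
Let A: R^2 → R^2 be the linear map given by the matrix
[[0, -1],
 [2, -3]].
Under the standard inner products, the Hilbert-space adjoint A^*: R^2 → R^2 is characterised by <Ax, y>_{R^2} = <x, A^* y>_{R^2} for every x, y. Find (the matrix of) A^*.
A^* = A^T =
[[0, 2],
 [-1, -3]]

For real matrices with standard dot products, the defining identity <Ax, y> = <x, A^* y> gives (Ax)^T y = x^T (A^*) y, i.e. x^T A^T y = x^T (A^*) y. Since this holds for all x, y, we must have A^* = A^T. Therefore
A^* =
[[0, 2],
 [-1, -3]].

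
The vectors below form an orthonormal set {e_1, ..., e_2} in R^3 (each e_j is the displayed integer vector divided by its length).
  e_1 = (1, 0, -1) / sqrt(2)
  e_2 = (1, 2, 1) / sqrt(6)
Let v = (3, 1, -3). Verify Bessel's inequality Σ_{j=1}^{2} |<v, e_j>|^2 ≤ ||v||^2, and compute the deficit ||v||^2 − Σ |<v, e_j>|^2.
Σ |<v, e_j>|^2 = 56/3; ||v||^2 = 19; deficit = 1/3

Write each e_j = u_j / sqrt(<u_j, u_j>) where u_j is the displayed integer vector. Then <v, e_j> = <v, u_j> / sqrt(<u_j, u_j>), so |<v, e_j>|^2 = <v, u_j>^2 / <u_j, u_j>.
Coefficients: <v, e_1> = 6/sqrt(2), <v, e_2> = 2/sqrt(6).
Square and sum: Σ |<v, e_j>|^2 = 56/3.
Compute ||v||^2 = v·v = 19.
Deficit = 19 − 56/3 = 1/3 ≥ 0, confirming Bessel's inequality. (The deficit equals ||v − Σ <v,e_j> e_j||^2, the squared distance from v to span{e_j}.)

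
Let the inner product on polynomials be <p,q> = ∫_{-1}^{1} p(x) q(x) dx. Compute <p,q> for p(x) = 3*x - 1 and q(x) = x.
<p,q> = 2

Expand the product: p(x)·q(x) = 3*x^2 - x.
∫_{-1}^{1} of each monomial x^k gives [2/(k+1) if k even, 0 if k odd]. Integrating term-by-term (or equivalently evaluating the antiderivative F(x) = x^3 - x^2/2 at the endpoints):
  F(1) − F(−1) = 1/2 − (-3/2) = 2.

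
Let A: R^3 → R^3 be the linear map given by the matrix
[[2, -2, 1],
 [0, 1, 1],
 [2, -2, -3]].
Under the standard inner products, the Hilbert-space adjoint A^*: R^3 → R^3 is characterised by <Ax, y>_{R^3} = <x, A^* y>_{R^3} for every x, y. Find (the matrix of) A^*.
A^* = A^T =
[[2, 0, 2],
 [-2, 1, -2],
 [1, 1, -3]]

For real matrices with standard dot products, the defining identity <Ax, y> = <x, A^* y> gives (Ax)^T y = x^T (A^*) y, i.e. x^T A^T y = x^T (A^*) y. Since this holds for all x, y, we must have A^* = A^T. Therefore
A^* =
[[2, 0, 2],
 [-2, 1, -2],
 [1, 1, -3]].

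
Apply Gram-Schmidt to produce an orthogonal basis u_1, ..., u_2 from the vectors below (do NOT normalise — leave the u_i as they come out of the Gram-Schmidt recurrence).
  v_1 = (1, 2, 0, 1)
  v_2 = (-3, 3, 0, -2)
Orthogonal basis:
  u_1 = (1, 2, 0, 1)
  u_2 = (-19/6, 8/3, 0, -13/6)

Apply the Gram-Schmidt recurrence
  u_1 = v_1
  u_i = v_i − Σ_{j<i} ((v_i · u_j) / (u_j · u_j)) · u_j.

Step by step this gives:
  u_1 = (1, 2, 0, 1)
  u_2 = (-19/6, 8/3, 0, -13/6)

Orthogonality check:
  u_2 · u_1 = 0 (should be 0)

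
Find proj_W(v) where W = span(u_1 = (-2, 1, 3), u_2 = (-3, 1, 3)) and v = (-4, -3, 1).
proj_W(v) = (-4, 0, 0)

Set up U = [u_1 | ... | u_2] ∈ R^(3×2). The projector onto W = col(U) is P = U (U^T U)^(-1) U^T.
Compute U^T U =
  [14, 16]
  [16, 19],
and U^T v = (8, 12).
Solve U^T U · c = U^T v for the coefficients: c = (-4, 4). The projection is proj_W(v) = U c.
Check: (v - proj_W(v)) · u_1 = 0  (should be 0).
Check: (v - proj_W(v)) · u_2 = 0  (should be 0).
Result: proj_W(v) = (-4, 0, 0).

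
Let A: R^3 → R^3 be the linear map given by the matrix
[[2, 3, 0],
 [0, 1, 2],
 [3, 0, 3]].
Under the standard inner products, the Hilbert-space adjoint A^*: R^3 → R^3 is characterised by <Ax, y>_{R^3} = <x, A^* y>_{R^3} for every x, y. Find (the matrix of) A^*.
A^* = A^T =
[[2, 0, 3],
 [3, 1, 0],
 [0, 2, 3]]

For real matrices with standard dot products, the defining identity <Ax, y> = <x, A^* y> gives (Ax)^T y = x^T (A^*) y, i.e. x^T A^T y = x^T (A^*) y. Since this holds for all x, y, we must have A^* = A^T. Therefore
A^* =
[[2, 0, 3],
 [3, 1, 0],
 [0, 2, 3]].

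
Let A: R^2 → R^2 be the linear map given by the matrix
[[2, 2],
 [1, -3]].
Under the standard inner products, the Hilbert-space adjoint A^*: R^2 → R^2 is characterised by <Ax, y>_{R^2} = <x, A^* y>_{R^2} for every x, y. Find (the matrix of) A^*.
A^* = A^T =
[[2, 1],
 [2, -3]]

For real matrices with standard dot products, the defining identity <Ax, y> = <x, A^* y> gives (Ax)^T y = x^T (A^*) y, i.e. x^T A^T y = x^T (A^*) y. Since this holds for all x, y, we must have A^* = A^T. Therefore
A^* =
[[2, 1],
 [2, -3]].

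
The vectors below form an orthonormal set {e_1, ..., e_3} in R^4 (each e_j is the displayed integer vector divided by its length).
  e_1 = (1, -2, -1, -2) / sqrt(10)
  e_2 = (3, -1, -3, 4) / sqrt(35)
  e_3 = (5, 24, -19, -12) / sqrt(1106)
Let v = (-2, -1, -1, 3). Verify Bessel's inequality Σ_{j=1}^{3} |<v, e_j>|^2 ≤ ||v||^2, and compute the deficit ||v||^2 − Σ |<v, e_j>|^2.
Σ |<v, e_j>|^2 = 609/79; ||v||^2 = 15; deficit = 576/79

Write each e_j = u_j / sqrt(<u_j, u_j>) where u_j is the displayed integer vector. Then <v, e_j> = <v, u_j> / sqrt(<u_j, u_j>), so |<v, e_j>|^2 = <v, u_j>^2 / <u_j, u_j>.
Coefficients: <v, e_1> = -5/sqrt(10), <v, e_2> = 10/sqrt(35), <v, e_3> = -51/sqrt(1106).
Square and sum: Σ |<v, e_j>|^2 = 609/79.
Compute ||v||^2 = v·v = 15.
Deficit = 15 − 609/79 = 576/79 ≥ 0, confirming Bessel's inequality. (The deficit equals ||v − Σ <v,e_j> e_j||^2, the squared distance from v to span{e_j}.)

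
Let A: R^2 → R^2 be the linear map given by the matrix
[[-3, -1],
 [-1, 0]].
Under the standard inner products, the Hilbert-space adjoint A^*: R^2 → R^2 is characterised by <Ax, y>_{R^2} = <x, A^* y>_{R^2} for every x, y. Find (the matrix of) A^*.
A^* = A^T =
[[-3, -1],
 [-1, 0]]

For real matrices with standard dot products, the defining identity <Ax, y> = <x, A^* y> gives (Ax)^T y = x^T (A^*) y, i.e. x^T A^T y = x^T (A^*) y. Since this holds for all x, y, we must have A^* = A^T. Therefore
A^* =
[[-3, -1],
 [-1, 0]].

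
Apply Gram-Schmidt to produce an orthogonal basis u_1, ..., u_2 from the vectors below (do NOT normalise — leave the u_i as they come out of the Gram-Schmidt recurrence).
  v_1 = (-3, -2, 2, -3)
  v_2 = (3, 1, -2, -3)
Orthogonal basis:
  u_1 = (-3, -2, 2, -3)
  u_2 = (30/13, 7/13, -20/13, -48/13)

Apply the Gram-Schmidt recurrence
  u_1 = v_1
  u_i = v_i − Σ_{j<i} ((v_i · u_j) / (u_j · u_j)) · u_j.

Step by step this gives:
  u_1 = (-3, -2, 2, -3)
  u_2 = (30/13, 7/13, -20/13, -48/13)

Orthogonality check:
  u_2 · u_1 = 0 (should be 0)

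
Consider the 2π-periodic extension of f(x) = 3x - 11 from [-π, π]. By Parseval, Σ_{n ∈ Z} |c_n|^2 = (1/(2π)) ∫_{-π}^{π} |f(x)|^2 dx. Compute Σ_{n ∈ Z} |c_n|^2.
Σ |c_n|^2 = 3π^2 + 121

Expand and integrate term by term over [-π, π]:
  ∫ (3x)^2 dx = 9·(2π^3/3); ∫ 2·3·(-11)·x dx = 0 (odd integrand); ∫ (-11)^2 dx = 121·2π.
So (1/(2π)) ∫_{-π}^{π} (3x - 11)^2 dx = 9π^2/3 + 121 = 3π^2 + 121.
Parseval ⇒ Σ |c_n|^2 = 3π^2 + 121.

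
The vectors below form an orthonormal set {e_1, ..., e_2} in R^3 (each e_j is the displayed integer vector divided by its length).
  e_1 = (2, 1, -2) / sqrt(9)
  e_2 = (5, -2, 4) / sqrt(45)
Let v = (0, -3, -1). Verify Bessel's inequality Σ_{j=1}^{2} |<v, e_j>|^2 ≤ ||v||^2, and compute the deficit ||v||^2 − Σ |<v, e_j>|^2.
Σ |<v, e_j>|^2 = 1/5; ||v||^2 = 10; deficit = 49/5

Write each e_j = u_j / sqrt(<u_j, u_j>) where u_j is the displayed integer vector. Then <v, e_j> = <v, u_j> / sqrt(<u_j, u_j>), so |<v, e_j>|^2 = <v, u_j>^2 / <u_j, u_j>.
Coefficients: <v, e_1> = -1/sqrt(9), <v, e_2> = 2/sqrt(45).
Square and sum: Σ |<v, e_j>|^2 = 1/5.
Compute ||v||^2 = v·v = 10.
Deficit = 10 − 1/5 = 49/5 ≥ 0, confirming Bessel's inequality. (The deficit equals ||v − Σ <v,e_j> e_j||^2, the squared distance from v to span{e_j}.)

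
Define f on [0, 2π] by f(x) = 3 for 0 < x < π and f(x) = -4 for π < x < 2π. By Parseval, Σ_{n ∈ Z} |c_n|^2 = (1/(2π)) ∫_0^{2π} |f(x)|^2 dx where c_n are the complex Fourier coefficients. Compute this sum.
Σ |c_n|^2 = 25/2

Parseval equates the L^2 energy of f (normalised by 1/(2π)) with the ℓ^2 sum of its Fourier coefficients: (1/(2π)) ∫_0^{2π} |f|^2 = Σ |c_n|^2.
Compute the left side: (1/(2π)) [∫_0^π 3^2 dx + ∫_π^{2π} (-4)^2 dx] = (1/(2π)) · (9π + 16π) = (9 + 16)/2 = 25/2.
So Σ_{n ∈ Z} |c_n|^2 = 25/2.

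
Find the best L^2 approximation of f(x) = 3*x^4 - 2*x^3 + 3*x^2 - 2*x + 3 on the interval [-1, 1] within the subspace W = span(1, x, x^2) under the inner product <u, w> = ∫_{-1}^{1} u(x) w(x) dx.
g(x) = 39*x^2/7 - 16*x/5 + 96/35

The best approximation g ∈ W is the orthogonal projection of f onto W. Writing g = a_0 + a_1 x + a_2 x^2, the coefficients solve the normal equations G · a = b where
  G_{ij} = <φ_i, φ_j> and b_i = <f, φ_i>, with φ_0 = 1, φ_1 = x, φ_2 = x^2.
G =
  [2, 0, 2/3]
  [0, 2/3, 0]
  [2/3, 0, 2/5],
b = (46/5, -32/15, 142/35).
Solving gives a_0 = 96/35, a_1 = -16/5, a_2 = 39/7, so
  g(x) = 39*x^2/7 - 16*x/5 + 96/35.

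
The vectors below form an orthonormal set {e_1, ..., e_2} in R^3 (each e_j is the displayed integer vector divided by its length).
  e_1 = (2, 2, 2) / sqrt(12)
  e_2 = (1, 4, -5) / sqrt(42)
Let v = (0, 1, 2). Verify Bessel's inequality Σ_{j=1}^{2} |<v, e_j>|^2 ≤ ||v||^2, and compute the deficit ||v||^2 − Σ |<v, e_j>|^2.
Σ |<v, e_j>|^2 = 27/7; ||v||^2 = 5; deficit = 8/7

Write each e_j = u_j / sqrt(<u_j, u_j>) where u_j is the displayed integer vector. Then <v, e_j> = <v, u_j> / sqrt(<u_j, u_j>), so |<v, e_j>|^2 = <v, u_j>^2 / <u_j, u_j>.
Coefficients: <v, e_1> = 6/sqrt(12), <v, e_2> = -6/sqrt(42).
Square and sum: Σ |<v, e_j>|^2 = 27/7.
Compute ||v||^2 = v·v = 5.
Deficit = 5 − 27/7 = 8/7 ≥ 0, confirming Bessel's inequality. (The deficit equals ||v − Σ <v,e_j> e_j||^2, the squared distance from v to span{e_j}.)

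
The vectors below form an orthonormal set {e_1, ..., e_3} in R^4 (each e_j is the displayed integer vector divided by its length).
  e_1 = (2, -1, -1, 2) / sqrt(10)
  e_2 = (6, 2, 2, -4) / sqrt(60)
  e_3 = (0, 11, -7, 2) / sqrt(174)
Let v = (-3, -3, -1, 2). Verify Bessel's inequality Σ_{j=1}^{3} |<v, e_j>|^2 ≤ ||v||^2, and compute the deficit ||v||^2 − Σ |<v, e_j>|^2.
Σ |<v, e_j>|^2 = 651/29; ||v||^2 = 23; deficit = 16/29

Write each e_j = u_j / sqrt(<u_j, u_j>) where u_j is the displayed integer vector. Then <v, e_j> = <v, u_j> / sqrt(<u_j, u_j>), so |<v, e_j>|^2 = <v, u_j>^2 / <u_j, u_j>.
Coefficients: <v, e_1> = 2/sqrt(10), <v, e_2> = -34/sqrt(60), <v, e_3> = -22/sqrt(174).
Square and sum: Σ |<v, e_j>|^2 = 651/29.
Compute ||v||^2 = v·v = 23.
Deficit = 23 − 651/29 = 16/29 ≥ 0, confirming Bessel's inequality. (The deficit equals ||v − Σ <v,e_j> e_j||^2, the squared distance from v to span{e_j}.)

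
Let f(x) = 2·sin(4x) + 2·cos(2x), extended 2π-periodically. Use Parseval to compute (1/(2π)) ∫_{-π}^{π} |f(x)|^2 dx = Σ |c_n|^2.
Σ |c_n|^2 = 4

Expand |f|^2 and use orthogonality of {sin(nx), cos(mx)} on [-π, π]:
  ∫_{-π}^{π} sin(nx)^2 dx = π, ∫ cos(mx)^2 dx = π, and cross terms integrate to 0.
So ∫_{-π}^{π} f(x)^2 dx = 2^2 · π + 2^2 · π = (4 + 4)π.
Divide by 2π: (4 + 4)/2 = 4.
By Parseval, this equals Σ |c_n|^2.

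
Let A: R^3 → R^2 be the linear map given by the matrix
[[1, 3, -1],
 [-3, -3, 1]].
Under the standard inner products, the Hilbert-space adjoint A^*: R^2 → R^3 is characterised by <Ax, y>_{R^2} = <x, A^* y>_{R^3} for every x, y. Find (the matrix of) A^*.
A^* = A^T =
[[1, -3],
 [3, -3],
 [-1, 1]]

For real matrices with standard dot products, the defining identity <Ax, y> = <x, A^* y> gives (Ax)^T y = x^T (A^*) y, i.e. x^T A^T y = x^T (A^*) y. Since this holds for all x, y, we must have A^* = A^T. Therefore
A^* =
[[1, -3],
 [3, -3],
 [-1, 1]].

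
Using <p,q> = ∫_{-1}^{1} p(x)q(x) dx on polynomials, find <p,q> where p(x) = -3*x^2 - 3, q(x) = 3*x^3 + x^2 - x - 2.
<p,q> = 64/5

Expand the product: p(x)·q(x) = -9*x^5 - 3*x^4 - 6*x^3 + 3*x^2 + 3*x + 6.
∫_{-1}^{1} of each monomial x^k gives [2/(k+1) if k even, 0 if k odd]. Integrating term-by-term (or equivalently evaluating the antiderivative F(x) = -3*x^6/2 - 3*x^5/5 - 3*x^4/2 + x^3 + 3*x^2/2 + 6*x at the endpoints):
  F(1) − F(−1) = 49/10 − (-79/10) = 64/5.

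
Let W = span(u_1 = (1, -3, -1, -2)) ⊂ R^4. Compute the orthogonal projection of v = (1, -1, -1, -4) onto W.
proj_W(v) = (13/15, -13/5, -13/15, -26/15)

Set up U = [u_1 | ... | u_1] ∈ R^(4×1). The projector onto W = col(U) is P = U (U^T U)^(-1) U^T.
Compute U^T U =
  [15],
and U^T v = (13).
Solve U^T U · c = U^T v for the coefficients: c = (13/15). The projection is proj_W(v) = U c.
Check: (v - proj_W(v)) · u_1 = 0  (should be 0).
Result: proj_W(v) = (13/15, -13/5, -13/15, -26/15).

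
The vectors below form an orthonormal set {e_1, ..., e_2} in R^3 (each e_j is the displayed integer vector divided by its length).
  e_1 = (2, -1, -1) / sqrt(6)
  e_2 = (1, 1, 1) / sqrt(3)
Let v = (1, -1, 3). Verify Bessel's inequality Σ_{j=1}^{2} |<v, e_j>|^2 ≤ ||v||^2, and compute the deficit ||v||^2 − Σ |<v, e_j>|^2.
Σ |<v, e_j>|^2 = 3; ||v||^2 = 11; deficit = 8

Write each e_j = u_j / sqrt(<u_j, u_j>) where u_j is the displayed integer vector. Then <v, e_j> = <v, u_j> / sqrt(<u_j, u_j>), so |<v, e_j>|^2 = <v, u_j>^2 / <u_j, u_j>.
Coefficients: <v, e_1> = 0/sqrt(6), <v, e_2> = 3/sqrt(3).
Square and sum: Σ |<v, e_j>|^2 = 3.
Compute ||v||^2 = v·v = 11.
Deficit = 11 − 3 = 8 ≥ 0, confirming Bessel's inequality. (The deficit equals ||v − Σ <v,e_j> e_j||^2, the squared distance from v to span{e_j}.)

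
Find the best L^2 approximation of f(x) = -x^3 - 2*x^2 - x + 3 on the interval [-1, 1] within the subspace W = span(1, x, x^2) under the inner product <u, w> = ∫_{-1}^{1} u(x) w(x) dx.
g(x) = -2*x^2 - 8*x/5 + 3

The best approximation g ∈ W is the orthogonal projection of f onto W. Writing g = a_0 + a_1 x + a_2 x^2, the coefficients solve the normal equations G · a = b where
  G_{ij} = <φ_i, φ_j> and b_i = <f, φ_i>, with φ_0 = 1, φ_1 = x, φ_2 = x^2.
G =
  [2, 0, 2/3]
  [0, 2/3, 0]
  [2/3, 0, 2/5],
b = (14/3, -16/15, 6/5).
Solving gives a_0 = 3, a_1 = -8/5, a_2 = -2, so
  g(x) = -2*x^2 - 8*x/5 + 3.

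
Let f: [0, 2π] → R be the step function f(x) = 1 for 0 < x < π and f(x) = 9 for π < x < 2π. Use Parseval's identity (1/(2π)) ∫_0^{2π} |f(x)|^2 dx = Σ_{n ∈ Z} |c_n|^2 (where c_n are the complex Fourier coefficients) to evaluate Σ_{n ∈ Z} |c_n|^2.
Σ |c_n|^2 = 41

Parseval equates the L^2 energy of f (normalised by 1/(2π)) with the ℓ^2 sum of its Fourier coefficients: (1/(2π)) ∫_0^{2π} |f|^2 = Σ |c_n|^2.
Compute the left side: (1/(2π)) [∫_0^π 1^2 dx + ∫_π^{2π} 9^2 dx] = (1/(2π)) · (1π + 81π) = (1 + 81)/2 = 41.
So Σ_{n ∈ Z} |c_n|^2 = 41.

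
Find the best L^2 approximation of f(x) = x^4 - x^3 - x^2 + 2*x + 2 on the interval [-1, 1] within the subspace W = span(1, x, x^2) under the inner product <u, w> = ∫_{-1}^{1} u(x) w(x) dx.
g(x) = -x^2/7 + 7*x/5 + 67/35

The best approximation g ∈ W is the orthogonal projection of f onto W. Writing g = a_0 + a_1 x + a_2 x^2, the coefficients solve the normal equations G · a = b where
  G_{ij} = <φ_i, φ_j> and b_i = <f, φ_i>, with φ_0 = 1, φ_1 = x, φ_2 = x^2.
G =
  [2, 0, 2/3]
  [0, 2/3, 0]
  [2/3, 0, 2/5],
b = (56/15, 14/15, 128/105).
Solving gives a_0 = 67/35, a_1 = 7/5, a_2 = -1/7, so
  g(x) = -x^2/7 + 7*x/5 + 67/35.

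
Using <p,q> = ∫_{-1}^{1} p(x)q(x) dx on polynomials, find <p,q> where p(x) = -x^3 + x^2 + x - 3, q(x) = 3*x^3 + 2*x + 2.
<p,q> = -1028/105

Expand the product: p(x)·q(x) = -3*x^6 + 3*x^5 + x^4 - 9*x^3 + 4*x^2 - 4*x - 6.
∫_{-1}^{1} of each monomial x^k gives [2/(k+1) if k even, 0 if k odd]. Integrating term-by-term (or equivalently evaluating the antiderivative F(x) = -3*x^7/7 + x^6/2 + x^5/5 - 9*x^4/4 + 4*x^3/3 - 2*x^2 - 6*x at the endpoints):
  F(1) − F(−1) = -3631/420 − (481/420) = -1028/105.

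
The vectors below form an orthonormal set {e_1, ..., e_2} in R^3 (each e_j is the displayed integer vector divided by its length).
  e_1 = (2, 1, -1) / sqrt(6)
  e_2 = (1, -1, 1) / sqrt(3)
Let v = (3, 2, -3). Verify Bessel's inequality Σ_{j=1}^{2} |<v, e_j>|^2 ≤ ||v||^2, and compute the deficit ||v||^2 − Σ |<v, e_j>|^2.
Σ |<v, e_j>|^2 = 43/2; ||v||^2 = 22; deficit = 1/2

Write each e_j = u_j / sqrt(<u_j, u_j>) where u_j is the displayed integer vector. Then <v, e_j> = <v, u_j> / sqrt(<u_j, u_j>), so |<v, e_j>|^2 = <v, u_j>^2 / <u_j, u_j>.
Coefficients: <v, e_1> = 11/sqrt(6), <v, e_2> = -2/sqrt(3).
Square and sum: Σ |<v, e_j>|^2 = 43/2.
Compute ||v||^2 = v·v = 22.
Deficit = 22 − 43/2 = 1/2 ≥ 0, confirming Bessel's inequality. (The deficit equals ||v − Σ <v,e_j> e_j||^2, the squared distance from v to span{e_j}.)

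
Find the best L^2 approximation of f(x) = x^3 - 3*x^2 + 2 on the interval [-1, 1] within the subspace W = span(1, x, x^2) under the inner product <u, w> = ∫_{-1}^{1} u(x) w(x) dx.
g(x) = -3*x^2 + 3*x/5 + 2

The best approximation g ∈ W is the orthogonal projection of f onto W. Writing g = a_0 + a_1 x + a_2 x^2, the coefficients solve the normal equations G · a = b where
  G_{ij} = <φ_i, φ_j> and b_i = <f, φ_i>, with φ_0 = 1, φ_1 = x, φ_2 = x^2.
G =
  [2, 0, 2/3]
  [0, 2/3, 0]
  [2/3, 0, 2/5],
b = (2, 2/5, 2/15).
Solving gives a_0 = 2, a_1 = 3/5, a_2 = -3, so
  g(x) = -3*x^2 + 3*x/5 + 2.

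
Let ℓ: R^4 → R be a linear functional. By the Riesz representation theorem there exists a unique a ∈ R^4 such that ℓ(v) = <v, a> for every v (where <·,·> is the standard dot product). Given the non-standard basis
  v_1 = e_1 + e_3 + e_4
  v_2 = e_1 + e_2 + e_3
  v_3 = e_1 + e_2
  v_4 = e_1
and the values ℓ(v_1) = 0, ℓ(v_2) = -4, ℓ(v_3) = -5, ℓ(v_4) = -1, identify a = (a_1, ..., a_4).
a = (-1, -4, 1, 0)

Write a = (a_1, ..., a_4) in the standard basis. For each basis vector v_i, ℓ(v_i) = <v_i, a> is a linear equation in the a_j's. Collect the n equations into a matrix system V a = ℓ, where row i of V is v_i (expressed in the standard basis). Since V is invertible (lower-triangular with 1s on the diagonal, up to permutation), solve by back-substitution:
  V =
[[1, 0, 1, 1],
 [1, 1, 1, 0],
 [1, 1, 0, 0],
 [1, 0, 0, 0]]
  V a = (0, -4, -5, -1)
Solving gives a = (-1, -4, 1, 0).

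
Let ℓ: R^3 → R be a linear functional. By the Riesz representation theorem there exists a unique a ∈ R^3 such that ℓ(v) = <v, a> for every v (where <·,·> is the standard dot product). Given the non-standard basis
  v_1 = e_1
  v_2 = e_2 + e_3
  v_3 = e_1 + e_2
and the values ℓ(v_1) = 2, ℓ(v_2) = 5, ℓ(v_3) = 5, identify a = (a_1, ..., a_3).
a = (2, 3, 2)

Write a = (a_1, ..., a_3) in the standard basis. For each basis vector v_i, ℓ(v_i) = <v_i, a> is a linear equation in the a_j's. Collect the n equations into a matrix system V a = ℓ, where row i of V is v_i (expressed in the standard basis). Since V is invertible (lower-triangular with 1s on the diagonal, up to permutation), solve by back-substitution:
  V =
[[1, 0, 0],
 [0, 1, 1],
 [1, 1, 0]]
  V a = (2, 5, 5)
Solving gives a = (2, 3, 2).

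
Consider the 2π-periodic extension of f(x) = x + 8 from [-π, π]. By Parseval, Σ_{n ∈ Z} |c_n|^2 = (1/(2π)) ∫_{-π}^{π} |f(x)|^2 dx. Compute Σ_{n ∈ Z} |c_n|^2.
Σ |c_n|^2 = π^2/3 + 64

Expand and integrate term by term over [-π, π]:
  ∫ (x)^2 dx = 1·(2π^3/3); ∫ 2·1·(8)·x dx = 0 (odd integrand); ∫ 8^2 dx = 64·2π.
So (1/(2π)) ∫_{-π}^{π} (x + 8)^2 dx = 1π^2/3 + 64 = π^2/3 + 64.
Parseval ⇒ Σ |c_n|^2 = π^2/3 + 64.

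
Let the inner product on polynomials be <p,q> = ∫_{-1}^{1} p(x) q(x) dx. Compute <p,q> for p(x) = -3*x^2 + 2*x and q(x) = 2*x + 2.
<p,q> = -4/3

Expand the product: p(x)·q(x) = -6*x^3 - 2*x^2 + 4*x.
∫_{-1}^{1} of each monomial x^k gives [2/(k+1) if k even, 0 if k odd]. Integrating term-by-term (or equivalently evaluating the antiderivative F(x) = -3*x^4/2 - 2*x^3/3 + 2*x^2 at the endpoints):
  F(1) − F(−1) = -1/6 − (7/6) = -4/3.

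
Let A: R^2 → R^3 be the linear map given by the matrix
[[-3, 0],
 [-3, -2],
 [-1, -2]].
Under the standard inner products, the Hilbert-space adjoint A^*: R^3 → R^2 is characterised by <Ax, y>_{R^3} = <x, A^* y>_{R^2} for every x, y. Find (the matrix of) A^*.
A^* = A^T =
[[-3, -3, -1],
 [0, -2, -2]]

For real matrices with standard dot products, the defining identity <Ax, y> = <x, A^* y> gives (Ax)^T y = x^T (A^*) y, i.e. x^T A^T y = x^T (A^*) y. Since this holds for all x, y, we must have A^* = A^T. Therefore
A^* =
[[-3, -3, -1],
 [0, -2, -2]].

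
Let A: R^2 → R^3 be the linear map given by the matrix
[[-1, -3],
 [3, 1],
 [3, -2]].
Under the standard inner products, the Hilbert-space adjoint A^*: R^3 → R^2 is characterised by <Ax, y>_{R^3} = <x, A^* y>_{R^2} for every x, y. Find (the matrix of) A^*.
A^* = A^T =
[[-1, 3, 3],
 [-3, 1, -2]]

For real matrices with standard dot products, the defining identity <Ax, y> = <x, A^* y> gives (Ax)^T y = x^T (A^*) y, i.e. x^T A^T y = x^T (A^*) y. Since this holds for all x, y, we must have A^* = A^T. Therefore
A^* =
[[-1, 3, 3],
 [-3, 1, -2]].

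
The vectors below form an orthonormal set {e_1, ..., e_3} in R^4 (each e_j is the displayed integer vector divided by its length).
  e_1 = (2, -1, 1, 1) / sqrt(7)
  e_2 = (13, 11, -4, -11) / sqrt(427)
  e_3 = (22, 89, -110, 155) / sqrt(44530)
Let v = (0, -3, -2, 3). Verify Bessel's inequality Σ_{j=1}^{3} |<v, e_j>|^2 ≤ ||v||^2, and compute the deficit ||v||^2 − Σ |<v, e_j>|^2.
Σ |<v, e_j>|^2 = 5142/365; ||v||^2 = 22; deficit = 2888/365

Write each e_j = u_j / sqrt(<u_j, u_j>) where u_j is the displayed integer vector. Then <v, e_j> = <v, u_j> / sqrt(<u_j, u_j>), so |<v, e_j>|^2 = <v, u_j>^2 / <u_j, u_j>.
Coefficients: <v, e_1> = 4/sqrt(7), <v, e_2> = -58/sqrt(427), <v, e_3> = 418/sqrt(44530).
Square and sum: Σ |<v, e_j>|^2 = 5142/365.
Compute ||v||^2 = v·v = 22.
Deficit = 22 − 5142/365 = 2888/365 ≥ 0, confirming Bessel's inequality. (The deficit equals ||v − Σ <v,e_j> e_j||^2, the squared distance from v to span{e_j}.)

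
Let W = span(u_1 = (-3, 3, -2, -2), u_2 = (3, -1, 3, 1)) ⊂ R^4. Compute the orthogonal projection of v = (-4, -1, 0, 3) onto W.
proj_W(v) = (-6/5, -19/15, -61/30, 13/30)

Set up U = [u_1 | ... | u_2] ∈ R^(4×2). The projector onto W = col(U) is P = U (U^T U)^(-1) U^T.
Compute U^T U =
  [26, -20]
  [-20, 20],
and U^T v = (3, -8).
Solve U^T U · c = U^T v for the coefficients: c = (-5/6, -37/30). The projection is proj_W(v) = U c.
Check: (v - proj_W(v)) · u_1 = 0  (should be 0).
Check: (v - proj_W(v)) · u_2 = 0  (should be 0).
Result: proj_W(v) = (-6/5, -19/15, -61/30, 13/30).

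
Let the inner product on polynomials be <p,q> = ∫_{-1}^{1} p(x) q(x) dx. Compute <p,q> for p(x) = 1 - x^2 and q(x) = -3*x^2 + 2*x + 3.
<p,q> = 16/5

Expand the product: p(x)·q(x) = 3*x^4 - 2*x^3 - 6*x^2 + 2*x + 3.
∫_{-1}^{1} of each monomial x^k gives [2/(k+1) if k even, 0 if k odd]. Integrating term-by-term (or equivalently evaluating the antiderivative F(x) = 3*x^5/5 - x^4/2 - 2*x^3 + x^2 + 3*x at the endpoints):
  F(1) − F(−1) = 21/10 − (-11/10) = 16/5.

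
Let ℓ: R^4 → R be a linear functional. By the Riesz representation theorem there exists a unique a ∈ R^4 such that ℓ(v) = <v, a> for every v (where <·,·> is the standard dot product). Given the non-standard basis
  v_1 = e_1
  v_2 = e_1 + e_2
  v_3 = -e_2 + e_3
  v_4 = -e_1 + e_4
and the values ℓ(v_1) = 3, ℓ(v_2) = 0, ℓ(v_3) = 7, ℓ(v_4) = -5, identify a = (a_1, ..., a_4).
a = (3, -3, 4, -2)

Write a = (a_1, ..., a_4) in the standard basis. For each basis vector v_i, ℓ(v_i) = <v_i, a> is a linear equation in the a_j's. Collect the n equations into a matrix system V a = ℓ, where row i of V is v_i (expressed in the standard basis). Since V is invertible (lower-triangular with 1s on the diagonal, up to permutation), solve by back-substitution:
  V =
[[1, 0, 0, 0],
 [1, 1, 0, 0],
 [0, -1, 1, 0],
 [-1, 0, 0, 1]]
  V a = (3, 0, 7, -5)
Solving gives a = (3, -3, 4, -2).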